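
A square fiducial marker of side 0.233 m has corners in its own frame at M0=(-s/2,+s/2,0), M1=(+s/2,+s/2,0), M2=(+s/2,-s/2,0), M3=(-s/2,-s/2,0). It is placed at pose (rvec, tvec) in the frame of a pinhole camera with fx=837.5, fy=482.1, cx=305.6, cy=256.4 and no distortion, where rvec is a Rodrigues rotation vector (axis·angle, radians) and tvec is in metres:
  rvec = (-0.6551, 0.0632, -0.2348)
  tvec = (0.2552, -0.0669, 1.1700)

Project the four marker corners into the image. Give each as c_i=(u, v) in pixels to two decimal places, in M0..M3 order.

Intrinsics K: fx=837.5, fy=482.1, cx=305.6, cy=256.4
Marker side s = 0.233 m; corners in marker frame (Z=0):
  M0 = (-0.1165, +0.1165, 0)
  M1 = (+0.1165, +0.1165, 0)
  M2 = (+0.1165, -0.1165, 0)
  M3 = (-0.1165, -0.1165, 0)
rvec = (-0.6551, 0.0632, -0.2348), |rvec| = θ = 0.69877 rad = 40.037°
Rodrigues: sinθ=0.64328, 1−cosθ=0.23437; R = I + sinθ·[k]× + (1−cosθ)·[k]×²:
    [+0.97162 +0.19628 +0.13201]
    [-0.23603 +0.76755 +0.59595]
    [+0.01565 -0.61020 +0.79210]
t = (0.2552, -0.0669, 1.1700) m
M0: Pc = R·M0+t = (+0.16487, +0.05002, +1.09709); u = 837.5·(+0.16487)/1.09709 + 305.6 = 431.4613, v = 482.1·(+0.05002)/1.09709 + 256.4 = 278.3791
M1: Pc = R·M1+t = (+0.39126, -0.00498, +1.10074); u = 837.5·(+0.39126)/1.10074 + 305.6 = 603.2926, v = 482.1·(-0.00498)/1.10074 + 256.4 = 254.2200
M2: Pc = R·M2+t = (+0.34553, -0.18382, +1.24291); u = 837.5·(+0.34553)/1.24291 + 305.6 = 538.4236, v = 482.1·(-0.18382)/1.24291 + 256.4 = 185.1013
M3: Pc = R·M3+t = (+0.11914, -0.12882, +1.23926); u = 837.5·(+0.11914)/1.23926 + 305.6 = 386.1149, v = 482.1·(-0.12882)/1.23926 + 256.4 = 206.2853

c0=(431.46, 278.38) c1=(603.29, 254.22) c2=(538.42, 185.10) c3=(386.11, 206.29)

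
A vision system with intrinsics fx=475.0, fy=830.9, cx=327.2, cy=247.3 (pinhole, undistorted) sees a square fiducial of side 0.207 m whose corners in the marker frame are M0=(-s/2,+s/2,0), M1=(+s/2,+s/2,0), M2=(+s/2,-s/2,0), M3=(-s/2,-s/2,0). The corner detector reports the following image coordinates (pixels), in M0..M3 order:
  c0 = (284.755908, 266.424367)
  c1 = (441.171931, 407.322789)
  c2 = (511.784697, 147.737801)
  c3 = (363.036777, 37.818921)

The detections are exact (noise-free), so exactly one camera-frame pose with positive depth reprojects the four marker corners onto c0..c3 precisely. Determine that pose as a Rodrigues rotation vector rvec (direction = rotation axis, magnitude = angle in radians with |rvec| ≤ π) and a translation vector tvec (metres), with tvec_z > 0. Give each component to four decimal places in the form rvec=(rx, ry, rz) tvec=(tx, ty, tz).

Intrinsics K: fx=475.0, fy=830.9, cx=327.2, cy=247.3
Marker side s = 0.207 m; corners in marker frame (Z=0):
  M0 = (-0.1035, +0.1035, 0)
  M1 = (+0.1035, +0.1035, 0)
  M2 = (+0.1035, -0.1035, 0)
  M3 = (-0.1035, -0.1035, 0)
Detected image corners:
  c0 = (284.755908, 266.424367) px
  c1 = (441.171931, 407.322789) px
  c2 = (511.784697, 147.737801) px
  c3 = (363.036777, 37.818921) px
Planar DLT: solve 8×8 A·h = b for H (H[2,2]=1):
  H  [+580.00783 -533.80033 +398.77329]
  H  [+518.59378 +1083.09329 +206.81813]
  H  [-0.39050 -0.43331 +1.00000]
B = K⁻¹H; ‖b₁‖=1.709064, ‖b₂‖=1.709064; λ = 2/(‖b₁‖+‖b₂‖) = 0.585115, sign → tz>0 ⇒ λ=+0.585115
r₁ = λ·B[:,0] = (+0.87186,+0.43320,-0.22849); r₂ = λ·B[:,1] = (-0.48290,+0.83817,-0.25354)
r₃ = r₁×r₂ = (+0.08168,+0.33138,+0.93995); SVD([r₁ r₂ r₃]) → R = UVᵀ:
  R  [+0.87186 -0.48290 +0.08168]
  R  [+0.43320 +0.83817 +0.33138]
  R  [-0.22849 -0.25354 +0.93995]
t = (+0.08817, -0.02851, +0.58512) m
tr R = 2.649980; θ = arccos((tr R − 1)/2) = 0.600612 rad = 34.413°
axis k = ((R−Rᵀ)₃₂, (R−Rᵀ)₁₃, (R−Rᵀ)₂₁) / (2 sinθ) = (-0.517494, +0.274412, +0.810493)
rvec = θ·k = (-0.310813, +0.164815, +0.486792)

rvec=(-0.3108, 0.1648, 0.4868) tvec=(0.0882, -0.0285, 0.5851)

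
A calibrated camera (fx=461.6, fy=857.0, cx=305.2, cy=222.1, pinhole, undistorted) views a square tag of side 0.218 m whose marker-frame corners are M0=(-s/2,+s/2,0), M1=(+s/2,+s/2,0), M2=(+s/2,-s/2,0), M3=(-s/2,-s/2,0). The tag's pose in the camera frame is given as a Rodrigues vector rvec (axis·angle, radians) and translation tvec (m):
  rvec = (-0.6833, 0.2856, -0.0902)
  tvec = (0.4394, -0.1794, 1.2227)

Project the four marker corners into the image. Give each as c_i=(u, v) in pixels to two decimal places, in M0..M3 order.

c0=(435.94, 166.83) c1=(527.12, 135.37) c2=(503.78, 30.78) c3=(423.07, 62.93)

Intrinsics K: fx=461.6, fy=857.0, cx=305.2, cy=222.1
Marker side s = 0.218 m; corners in marker frame (Z=0):
  M0 = (-0.1090, +0.1090, 0)
  M1 = (+0.1090, +0.1090, 0)
  M2 = (+0.1090, -0.1090, 0)
  M3 = (-0.1090, -0.1090, 0)
rvec = (-0.6833, 0.2856, -0.0902), |rvec| = θ = 0.74606 rad = 42.746°
Rodrigues: sinθ=0.67875, 1−cosθ=0.26563; R = I + sinθ·[k]× + (1−cosθ)·[k]×²:
    [+0.95719 -0.01107 +0.28925]
    [-0.17519 +0.77330 +0.60936]
    [-0.23042 -0.63395 +0.73825]
t = (0.4394, -0.1794, 1.2227) m
M0: Pc = R·M0+t = (+0.33386, -0.07601, +1.17872); u = 461.6·(+0.33386)/1.17872 + 305.2 = 435.9437, v = 857.0·(-0.07601)/1.17872 + 222.1 = 166.8328
M1: Pc = R·M1+t = (+0.54253, -0.11421, +1.12848); u = 461.6·(+0.54253)/1.12848 + 305.2 = 527.1176, v = 857.0·(-0.11421)/1.12848 + 222.1 = 135.3684
M2: Pc = R·M2+t = (+0.54494, -0.28279, +1.26668); u = 461.6·(+0.54494)/1.26668 + 305.2 = 503.7850, v = 857.0·(-0.28279)/1.26668 + 222.1 = 30.7759
M3: Pc = R·M3+t = (+0.33627, -0.24459, +1.31692); u = 461.6·(+0.33627)/1.31692 + 305.2 = 423.0690, v = 857.0·(-0.24459)/1.31692 + 222.1 = 62.9279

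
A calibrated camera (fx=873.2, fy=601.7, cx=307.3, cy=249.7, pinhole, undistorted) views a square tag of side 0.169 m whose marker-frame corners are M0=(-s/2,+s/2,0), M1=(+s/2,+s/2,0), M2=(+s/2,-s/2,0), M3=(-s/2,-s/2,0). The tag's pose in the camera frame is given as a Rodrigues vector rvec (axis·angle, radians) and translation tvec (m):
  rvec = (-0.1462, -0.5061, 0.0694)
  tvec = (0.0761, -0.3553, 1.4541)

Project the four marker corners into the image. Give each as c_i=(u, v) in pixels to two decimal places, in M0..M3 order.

c0=(307.19, 129.18) c1=(394.13, 142.77) c2=(395.55, 78.06) c3=(310.30, 61.06)

Intrinsics K: fx=873.2, fy=601.7, cx=307.3, cy=249.7
Marker side s = 0.169 m; corners in marker frame (Z=0):
  M0 = (-0.0845, +0.0845, 0)
  M1 = (+0.0845, +0.0845, 0)
  M2 = (+0.0845, -0.0845, 0)
  M3 = (-0.0845, -0.0845, 0)
rvec = (-0.1462, -0.5061, 0.0694), |rvec| = θ = 0.53135 rad = 30.444°
Rodrigues: sinθ=0.50669, 1−cosθ=0.13787; R = I + sinθ·[k]× + (1−cosθ)·[k]×²:
    [+0.87256 -0.03005 -0.48757]
    [+0.10231 +0.98721 +0.12226]
    [+0.47766 -0.15657 +0.86448]
t = (0.0761, -0.3553, 1.4541) m
M0: Pc = R·M0+t = (-0.00017, -0.28053, +1.40051); u = 873.2·(-0.00017)/1.40051 + 307.3 = 307.1936, v = 601.7·(-0.28053)/1.40051 + 249.7 = 129.1775
M1: Pc = R·M1+t = (+0.14729, -0.26324, +1.48123); u = 873.2·(+0.14729)/1.48123 + 307.3 = 394.1304, v = 601.7·(-0.26324)/1.48123 + 249.7 = 142.7697
M2: Pc = R·M2+t = (+0.15237, -0.43007, +1.50769); u = 873.2·(+0.15237)/1.50769 + 307.3 = 395.5474, v = 601.7·(-0.43007)/1.50769 + 249.7 = 78.0633
M3: Pc = R·M3+t = (+0.00491, -0.44736, +1.42697); u = 873.2·(+0.00491)/1.42697 + 307.3 = 310.3029, v = 601.7·(-0.44736)/1.42697 + 249.7 = 61.0626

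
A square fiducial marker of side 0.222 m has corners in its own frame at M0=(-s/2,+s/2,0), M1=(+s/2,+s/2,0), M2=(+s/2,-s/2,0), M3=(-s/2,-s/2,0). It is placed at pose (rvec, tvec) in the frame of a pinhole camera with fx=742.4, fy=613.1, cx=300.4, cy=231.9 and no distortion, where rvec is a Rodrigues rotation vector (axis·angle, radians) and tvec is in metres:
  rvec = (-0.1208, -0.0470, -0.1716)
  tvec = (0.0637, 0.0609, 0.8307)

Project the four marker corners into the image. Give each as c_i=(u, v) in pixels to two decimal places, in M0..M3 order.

c0=(276.31, 373.97) c1=(473.50, 344.14) c2=(434.69, 184.11) c3=(242.97, 210.61)

Intrinsics K: fx=742.4, fy=613.1, cx=300.4, cy=231.9
Marker side s = 0.222 m; corners in marker frame (Z=0):
  M0 = (-0.1110, +0.1110, 0)
  M1 = (+0.1110, +0.1110, 0)
  M2 = (+0.1110, -0.1110, 0)
  M3 = (-0.1110, -0.1110, 0)
rvec = (-0.1208, -0.0470, -0.1716), |rvec| = θ = 0.21505 rad = 12.322°
Rodrigues: sinθ=0.21340, 1−cosθ=0.02304; R = I + sinθ·[k]× + (1−cosθ)·[k]×²:
    [+0.98423 +0.17311 -0.03631]
    [-0.16745 +0.97807 +0.12389]
    [+0.05696 -0.11585 +0.99163]
t = (0.0637, 0.0609, 0.8307) m
M0: Pc = R·M0+t = (-0.02633, +0.18805, +0.81152); u = 742.4·(-0.02633)/0.81152 + 300.4 = 276.3081, v = 613.1·(+0.18805)/0.81152 + 231.9 = 373.9733
M1: Pc = R·M1+t = (+0.19216, +0.15088, +0.82416); u = 742.4·(+0.19216)/0.82416 + 300.4 = 473.5007, v = 613.1·(+0.15088)/0.82416 + 231.9 = 344.1391
M2: Pc = R·M2+t = (+0.15373, -0.06625, +0.84988); u = 742.4·(+0.15373)/0.84988 + 300.4 = 434.6924, v = 613.1·(-0.06625)/0.84988 + 231.9 = 184.1059
M3: Pc = R·M3+t = (-0.06476, -0.02908, +0.83724); u = 742.4·(-0.06476)/0.83724 + 300.4 = 242.9713, v = 613.1·(-0.02908)/0.83724 + 231.9 = 210.6065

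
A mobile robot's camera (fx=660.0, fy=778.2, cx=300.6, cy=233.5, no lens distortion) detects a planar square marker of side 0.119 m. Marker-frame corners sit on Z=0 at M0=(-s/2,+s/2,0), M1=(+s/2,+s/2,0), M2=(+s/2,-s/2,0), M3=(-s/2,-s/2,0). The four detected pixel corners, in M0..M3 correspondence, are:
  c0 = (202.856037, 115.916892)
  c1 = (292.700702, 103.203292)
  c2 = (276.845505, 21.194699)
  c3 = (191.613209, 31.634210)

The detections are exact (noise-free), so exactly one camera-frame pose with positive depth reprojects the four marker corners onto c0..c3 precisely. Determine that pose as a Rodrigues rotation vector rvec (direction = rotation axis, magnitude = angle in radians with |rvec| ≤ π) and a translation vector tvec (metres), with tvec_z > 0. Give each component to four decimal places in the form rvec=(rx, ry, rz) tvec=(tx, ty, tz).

rvec=(-0.4444, -0.1133, -0.1738) tvec=(-0.0801, -0.1909, 0.8908)

Intrinsics K: fx=660.0, fy=778.2, cx=300.6, cy=233.5
Marker side s = 0.119 m; corners in marker frame (Z=0):
  M0 = (-0.0595, +0.0595, 0)
  M1 = (+0.0595, +0.0595, 0)
  M2 = (+0.0595, -0.0595, 0)
  M3 = (-0.0595, -0.0595, 0)
Detected image corners:
  c0 = (202.856037, 115.916892) px
  c1 = (292.700702, 103.203292) px
  c2 = (276.845505, 21.194699) px
  c3 = (191.613209, 31.634210) px
Planar DLT: solve 8×8 A·h = b for H (H[2,2]=1):
  H  [+774.75683 +1.19637 +241.24389]
  H  [-85.82223 +666.77400 +66.77231]
  H  [+0.16464 -0.46825 +1.00000]
B = K⁻¹H; ‖b₁‖=1.122568, ‖b₂‖=1.122568; λ = 2/(‖b₁‖+‖b₂‖) = 0.890815, sign → tz>0 ⇒ λ=+0.890815
r₁ = λ·B[:,0] = (+0.97890,-0.14225,+0.14667); r₂ = λ·B[:,1] = (+0.19160,+0.88842,-0.41713)
r₃ = r₁×r₂ = (-0.07097,+0.43643,+0.89694); SVD([r₁ r₂ r₃]) → R = UVᵀ:
  R  [+0.97890 +0.19160 -0.07097]
  R  [-0.14225 +0.88842 +0.43643]
  R  [+0.14667 -0.41713 +0.89694]
t = (-0.08011, -0.19086, +0.89081) m
tr R = 2.764265; θ = arccos((tr R − 1)/2) = 0.490426 rad = 28.099°
axis k = ((R−Rᵀ)₃₂, (R−Rᵀ)₁₃, (R−Rᵀ)₂₁) / (2 sinθ) = (-0.906105, -0.231029, -0.354400)
rvec = θ·k = (-0.444377, -0.113303, -0.173807)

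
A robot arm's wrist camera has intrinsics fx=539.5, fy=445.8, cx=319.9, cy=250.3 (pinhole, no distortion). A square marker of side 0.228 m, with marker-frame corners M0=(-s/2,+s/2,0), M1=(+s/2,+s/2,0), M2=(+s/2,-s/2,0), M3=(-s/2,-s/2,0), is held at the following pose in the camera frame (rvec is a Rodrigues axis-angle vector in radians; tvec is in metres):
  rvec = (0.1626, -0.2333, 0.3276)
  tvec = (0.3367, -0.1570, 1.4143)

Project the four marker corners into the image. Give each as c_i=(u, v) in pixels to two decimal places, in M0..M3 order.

Intrinsics K: fx=539.5, fy=445.8, cx=319.9, cy=250.3
Marker side s = 0.228 m; corners in marker frame (Z=0):
  M0 = (-0.1140, +0.1140, 0)
  M1 = (+0.1140, +0.1140, 0)
  M2 = (+0.1140, -0.1140, 0)
  M3 = (-0.1140, -0.1140, 0)
rvec = (0.1626, -0.2333, 0.3276), |rvec| = θ = 0.43381 rad = 24.855°
Rodrigues: sinθ=0.42033, 1−cosθ=0.09263; R = I + sinθ·[k]× + (1−cosθ)·[k]×²:
    [+0.92039 -0.33609 -0.19983]
    [+0.29875 +0.93416 -0.19517]
    [+0.25227 +0.11993 +0.96020]
t = (0.3367, -0.1570, 1.4143) m
M0: Pc = R·M0+t = (+0.19346, -0.08456, +1.39921); u = 539.5·(+0.19346)/1.39921 + 319.9 = 394.4937, v = 445.8·(-0.08456)/1.39921 + 250.3 = 223.3576
M1: Pc = R·M1+t = (+0.40331, -0.01645, +1.45673); u = 539.5·(+0.40331)/1.45673 + 319.9 = 469.2656, v = 445.8·(-0.01645)/1.45673 + 250.3 = 245.2664
M2: Pc = R·M2+t = (+0.47994, -0.22944, +1.42939); u = 539.5·(+0.47994)/1.42939 + 319.9 = 501.0454, v = 445.8·(-0.22944)/1.42939 + 250.3 = 178.7427
M3: Pc = R·M3+t = (+0.27009, -0.29755, +1.37187); u = 539.5·(+0.27009)/1.37187 + 319.9 = 426.1156, v = 445.8·(-0.29755)/1.37187 + 250.3 = 153.6081

c0=(394.49, 223.36) c1=(469.27, 245.27) c2=(501.05, 178.74) c3=(426.12, 153.61)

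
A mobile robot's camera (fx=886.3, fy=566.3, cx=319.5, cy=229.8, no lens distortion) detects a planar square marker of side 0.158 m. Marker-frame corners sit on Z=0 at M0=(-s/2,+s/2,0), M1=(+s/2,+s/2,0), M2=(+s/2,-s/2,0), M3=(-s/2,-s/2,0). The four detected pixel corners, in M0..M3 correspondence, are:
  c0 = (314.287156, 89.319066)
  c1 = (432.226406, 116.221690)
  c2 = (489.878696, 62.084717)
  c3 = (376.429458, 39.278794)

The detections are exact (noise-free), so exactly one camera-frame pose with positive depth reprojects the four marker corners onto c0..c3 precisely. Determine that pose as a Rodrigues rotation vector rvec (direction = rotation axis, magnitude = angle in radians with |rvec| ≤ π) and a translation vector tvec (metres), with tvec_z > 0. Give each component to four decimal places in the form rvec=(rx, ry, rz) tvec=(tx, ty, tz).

Intrinsics K: fx=886.3, fy=566.3, cx=319.5, cy=229.8
Marker side s = 0.158 m; corners in marker frame (Z=0):
  M0 = (-0.0790, +0.0790, 0)
  M1 = (+0.0790, +0.0790, 0)
  M2 = (+0.0790, -0.0790, 0)
  M3 = (-0.0790, -0.0790, 0)
Detected image corners:
  c0 = (314.287156, 89.319066) px
  c1 = (432.226406, 116.221690) px
  c2 = (489.878696, 62.084717) px
  c3 = (376.429458, 39.278794) px
Planar DLT: solve 8×8 A·h = b for H (H[2,2]=1):
  H  [+608.73725 -542.18452 +402.76572]
  H  [+133.47660 +298.39345 +75.59599]
  H  [-0.30518 -0.40363 +1.00000]
B = K⁻¹H; ‖b₁‖=0.925942, ‖b₂‖=0.925942; λ = 2/(‖b₁‖+‖b₂‖) = 1.079982, sign → tz>0 ⇒ λ=+1.079982
r₁ = λ·B[:,0] = (+0.86058,+0.38830,-0.32959); r₂ = λ·B[:,1] = (-0.50353,+0.74595,-0.43591)
r₃ = r₁×r₂ = (+0.07660,+0.54109,+0.83747); SVD([r₁ r₂ r₃]) → R = UVᵀ:
  R  [+0.86058 -0.50353 +0.07660]
  R  [+0.38830 +0.74595 +0.54109]
  R  [-0.32959 -0.43591 +0.83747]
t = (+0.10146, -0.29408, +1.07998) m
tr R = 2.443995; θ = arccos((tr R − 1)/2) = 0.764112 rad = 43.780°
axis k = ((R−Rᵀ)₃₂, (R−Rᵀ)₁₃, (R−Rᵀ)₂₁) / (2 sinθ) = (-0.706035, +0.293534, +0.644478)
rvec = θ·k = (-0.539490, +0.224293, +0.492453)

rvec=(-0.5395, 0.2243, 0.4925) tvec=(0.1015, -0.2941, 1.0800)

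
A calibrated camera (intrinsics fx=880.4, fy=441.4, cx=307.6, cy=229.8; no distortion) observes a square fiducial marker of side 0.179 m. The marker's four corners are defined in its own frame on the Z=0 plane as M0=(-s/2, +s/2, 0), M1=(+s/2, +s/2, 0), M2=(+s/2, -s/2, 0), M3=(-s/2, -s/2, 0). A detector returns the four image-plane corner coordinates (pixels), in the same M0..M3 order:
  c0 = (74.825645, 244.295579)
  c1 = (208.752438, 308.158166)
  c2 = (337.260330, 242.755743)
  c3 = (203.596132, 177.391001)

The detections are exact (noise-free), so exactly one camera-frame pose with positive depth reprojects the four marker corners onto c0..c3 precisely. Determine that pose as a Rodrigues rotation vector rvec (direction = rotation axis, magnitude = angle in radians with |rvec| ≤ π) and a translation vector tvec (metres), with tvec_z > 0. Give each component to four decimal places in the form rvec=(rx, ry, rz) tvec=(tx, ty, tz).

Intrinsics K: fx=880.4, fy=441.4, cx=307.6, cy=229.8
Marker side s = 0.179 m; corners in marker frame (Z=0):
  M0 = (-0.0895, +0.0895, 0)
  M1 = (+0.0895, +0.0895, 0)
  M2 = (+0.0895, -0.0895, 0)
  M3 = (-0.0895, -0.0895, 0)
Detected image corners:
  c0 = (74.825645, 244.295579) px
  c1 = (208.752438, 308.158166) px
  c2 = (337.260330, 242.755743) px
  c3 = (203.596132, 177.391001) px
Planar DLT: solve 8×8 A·h = b for H (H[2,2]=1):
  H  [+762.08664 -706.85143 +206.20386]
  H  [+378.19855 +383.46502 +243.52472]
  H  [+0.07094 +0.05724 +1.00000]
B = K⁻¹H; ‖b₁‖=1.176533, ‖b₂‖=1.176533; λ = 2/(‖b₁‖+‖b₂‖) = 0.849955, sign → tz>0 ⇒ λ=+0.849955
r₁ = λ·B[:,0] = (+0.71467,+0.69686,+0.06030); r₂ = λ·B[:,1] = (-0.69941,+0.71307,+0.04866)
r₃ = r₁×r₂ = (-0.00909,-0.07695,+0.99699); SVD([r₁ r₂ r₃]) → R = UVᵀ:
  R  [+0.71467 -0.69941 -0.00909]
  R  [+0.69686 +0.71307 -0.07695]
  R  [+0.06030 +0.04866 +0.99699]
t = (-0.09789, +0.02643, +0.84995) m
tr R = 2.424725; θ = arccos((tr R − 1)/2) = 0.777938 rad = 44.573°
axis k = ((R−Rᵀ)₃₂, (R−Rᵀ)₁₃, (R−Rᵀ)₂₁) / (2 sinθ) = (+0.089483, -0.049436, +0.994761)
rvec = θ·k = (+0.069612, -0.038458, +0.773862)

rvec=(0.0696, -0.0385, 0.7739) tvec=(-0.0979, 0.0264, 0.8500)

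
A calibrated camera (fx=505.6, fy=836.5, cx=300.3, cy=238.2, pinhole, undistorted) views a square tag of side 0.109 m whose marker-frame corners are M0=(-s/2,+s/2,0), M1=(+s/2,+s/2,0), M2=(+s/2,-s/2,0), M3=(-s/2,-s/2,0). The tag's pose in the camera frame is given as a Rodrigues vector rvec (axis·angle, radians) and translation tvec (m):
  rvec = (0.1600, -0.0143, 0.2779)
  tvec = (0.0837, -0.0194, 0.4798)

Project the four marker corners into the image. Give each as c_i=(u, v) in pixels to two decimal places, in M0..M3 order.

c0=(317.29, 268.30) c1=(425.26, 318.65) c2=(461.66, 138.70) c3=(350.11, 85.03)

Intrinsics K: fx=505.6, fy=836.5, cx=300.3, cy=238.2
Marker side s = 0.109 m; corners in marker frame (Z=0):
  M0 = (-0.0545, +0.0545, 0)
  M1 = (+0.0545, +0.0545, 0)
  M2 = (+0.0545, -0.0545, 0)
  M3 = (-0.0545, -0.0545, 0)
rvec = (0.1600, -0.0143, 0.2779), |rvec| = θ = 0.32099 rad = 18.391°
Rodrigues: sinθ=0.31550, 1−cosθ=0.05108; R = I + sinθ·[k]× + (1−cosθ)·[k]×²:
    [+0.96161 -0.27429 +0.00799]
    [+0.27202 +0.94903 -0.15924]
    [+0.03610 +0.15530 +0.98721]
t = (0.0837, -0.0194, 0.4798) m
M0: Pc = R·M0+t = (+0.01634, +0.01750, +0.48630); u = 505.6·(+0.01634)/0.48630 + 300.3 = 317.2921, v = 836.5·(+0.01750)/0.48630 + 238.2 = 268.2972
M1: Pc = R·M1+t = (+0.12116, +0.04715, +0.49023); u = 505.6·(+0.12116)/0.49023 + 300.3 = 425.2578, v = 836.5·(+0.04715)/0.49023 + 238.2 = 318.6486
M2: Pc = R·M2+t = (+0.15106, -0.05630, +0.47330); u = 505.6·(+0.15106)/0.47330 + 300.3 = 461.6641, v = 836.5·(-0.05630)/0.47330 + 238.2 = 138.7028
M3: Pc = R·M3+t = (+0.04624, -0.08595, +0.46937); u = 505.6·(+0.04624)/0.46937 + 300.3 = 350.1100, v = 836.5·(-0.08595)/0.46937 + 238.2 = 85.0272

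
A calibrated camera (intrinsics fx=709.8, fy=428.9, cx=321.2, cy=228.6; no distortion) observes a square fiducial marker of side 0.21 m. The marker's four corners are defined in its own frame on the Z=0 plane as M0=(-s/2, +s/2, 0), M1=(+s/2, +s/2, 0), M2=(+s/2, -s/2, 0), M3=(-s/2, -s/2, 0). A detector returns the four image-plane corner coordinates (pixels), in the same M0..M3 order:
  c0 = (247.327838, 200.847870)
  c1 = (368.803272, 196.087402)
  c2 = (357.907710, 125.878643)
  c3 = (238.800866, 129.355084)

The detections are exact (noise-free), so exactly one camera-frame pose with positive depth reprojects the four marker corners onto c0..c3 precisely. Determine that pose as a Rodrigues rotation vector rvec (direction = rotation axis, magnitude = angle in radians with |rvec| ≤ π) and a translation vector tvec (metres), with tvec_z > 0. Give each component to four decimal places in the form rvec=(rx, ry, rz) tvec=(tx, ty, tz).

Intrinsics K: fx=709.8, fy=428.9, cx=321.2, cy=228.6
Marker side s = 0.21 m; corners in marker frame (Z=0):
  M0 = (-0.1050, +0.1050, 0)
  M1 = (+0.1050, +0.1050, 0)
  M2 = (+0.1050, -0.1050, 0)
  M3 = (-0.1050, -0.1050, 0)
Detected image corners:
  c0 = (247.327838, 200.847870) px
  c1 = (368.803272, 196.087402) px
  c2 = (357.907710, 125.878643) px
  c3 = (238.800866, 129.355084) px
Planar DLT: solve 8×8 A·h = b for H (H[2,2]=1):
  H  [+597.15545 +15.89172 +303.66701]
  H  [-6.45919 +321.01206 +162.65191]
  H  [+0.08047 -0.10026 +1.00000]
B = K⁻¹H; ‖b₁‖=0.810972, ‖b₂‖=0.810972; λ = 2/(‖b₁‖+‖b₂‖) = 1.233089, sign → tz>0 ⇒ λ=+1.233089
r₁ = λ·B[:,0] = (+0.99250,-0.07146,+0.09923); r₂ = λ·B[:,1] = (+0.08355,+0.98880,-0.12363)
r₃ = r₁×r₂ = (-0.08928,+0.13099,+0.98735); SVD([r₁ r₂ r₃]) → R = UVᵀ:
  R  [+0.99250 +0.08355 -0.08928]
  R  [-0.07146 +0.98880 +0.13099]
  R  [+0.09923 -0.12363 +0.98735]
t = (-0.03046, -0.18960, +1.23309) m
tr R = 2.968655; θ = arccos((tr R − 1)/2) = 0.177278 rad = 10.157°
axis k = ((R−Rᵀ)₃₂, (R−Rᵀ)₁₃, (R−Rᵀ)₂₁) / (2 sinθ) = (-0.721923, -0.534481, -0.439497)
rvec = θ·k = (-0.127981, -0.094752, -0.077913)

rvec=(-0.1280, -0.0948, -0.0779) tvec=(-0.0305, -0.1896, 1.2331)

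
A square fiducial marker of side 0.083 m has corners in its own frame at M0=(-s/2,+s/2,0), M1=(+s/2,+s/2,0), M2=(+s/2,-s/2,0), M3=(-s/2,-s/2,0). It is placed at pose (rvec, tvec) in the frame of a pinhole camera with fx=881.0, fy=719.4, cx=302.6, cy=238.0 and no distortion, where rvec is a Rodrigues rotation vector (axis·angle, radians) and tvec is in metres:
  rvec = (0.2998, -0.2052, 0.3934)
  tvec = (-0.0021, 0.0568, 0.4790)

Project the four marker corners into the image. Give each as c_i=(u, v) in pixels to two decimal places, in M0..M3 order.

Intrinsics K: fx=881.0, fy=719.4, cx=302.6, cy=238.0
Marker side s = 0.083 m; corners in marker frame (Z=0):
  M0 = (-0.0415, +0.0415, 0)
  M1 = (+0.0415, +0.0415, 0)
  M2 = (+0.0415, -0.0415, 0)
  M3 = (-0.0415, -0.0415, 0)
rvec = (0.2998, -0.2052, 0.3934), |rvec| = θ = 0.53549 rad = 30.681°
Rodrigues: sinθ=0.51026, 1−cosθ=0.13998; R = I + sinθ·[k]× + (1−cosθ)·[k]×²:
    [+0.90389 -0.40490 -0.13796]
    [+0.34484 +0.88057 -0.32508]
    [+0.25311 +0.24627 +0.93557]
t = (-0.0021, 0.0568, 0.4790) m
M0: Pc = R·M0+t = (-0.05641, +0.07903, +0.47872); u = 881.0·(-0.05641)/0.47872 + 302.6 = 198.7775, v = 719.4·(+0.07903)/0.47872 + 238.0 = 356.7686
M1: Pc = R·M1+t = (+0.01861, +0.10765, +0.49972); u = 881.0·(+0.01861)/0.49972 + 302.6 = 335.4060, v = 719.4·(+0.10765)/0.49972 + 238.0 = 392.9787
M2: Pc = R·M2+t = (+0.05221, +0.03457, +0.47928); u = 881.0·(+0.05221)/0.47928 + 302.6 = 398.5793, v = 719.4·(+0.03457)/0.47928 + 238.0 = 289.8845
M3: Pc = R·M3+t = (-0.02281, +0.00595, +0.45828); u = 881.0·(-0.02281)/0.45828 + 302.6 = 258.7527, v = 719.4·(+0.00595)/0.45828 + 238.0 = 247.3333

c0=(198.78, 356.77) c1=(335.41, 392.98) c2=(398.58, 289.88) c3=(258.75, 247.33)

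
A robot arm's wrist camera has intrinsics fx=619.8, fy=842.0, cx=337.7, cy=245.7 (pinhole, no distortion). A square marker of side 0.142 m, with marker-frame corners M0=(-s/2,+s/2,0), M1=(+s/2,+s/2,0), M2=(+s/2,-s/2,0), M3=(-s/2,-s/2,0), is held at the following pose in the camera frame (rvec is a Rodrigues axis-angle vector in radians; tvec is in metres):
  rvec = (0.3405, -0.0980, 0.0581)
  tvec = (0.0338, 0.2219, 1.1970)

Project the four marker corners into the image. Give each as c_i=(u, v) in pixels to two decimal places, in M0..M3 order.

c0=(316.26, 444.13) c1=(387.74, 445.63) c2=(395.19, 358.31) c3=(320.94, 355.62)

Intrinsics K: fx=619.8, fy=842.0, cx=337.7, cy=245.7
Marker side s = 0.142 m; corners in marker frame (Z=0):
  M0 = (-0.0710, +0.0710, 0)
  M1 = (+0.0710, +0.0710, 0)
  M2 = (+0.0710, -0.0710, 0)
  M3 = (-0.0710, -0.0710, 0)
rvec = (0.3405, -0.0980, 0.0581), |rvec| = θ = 0.35905 rad = 20.572°
Rodrigues: sinθ=0.35139, 1−cosθ=0.06377; R = I + sinθ·[k]× + (1−cosθ)·[k]×²:
    [+0.99358 -0.07337 -0.08612]
    [+0.04035 +0.94098 -0.33605]
    [+0.10569 +0.33041 +0.93790]
t = (0.0338, 0.2219, 1.1970) m
M0: Pc = R·M0+t = (-0.04195, +0.28584, +1.21296); u = 619.8·(-0.04195)/1.21296 + 337.7 = 316.2627, v = 842.0·(+0.28584)/1.21296 + 245.7 = 444.1254
M1: Pc = R·M1+t = (+0.09914, +0.29157, +1.22796); u = 619.8·(+0.09914)/1.22796 + 337.7 = 387.7373, v = 842.0·(+0.29157)/1.22796 + 245.7 = 445.6293
M2: Pc = R·M2+t = (+0.10955, +0.15796, +1.18104); u = 619.8·(+0.10955)/1.18104 + 337.7 = 395.1923, v = 842.0·(+0.15796)/1.18104 + 245.7 = 358.3109
M3: Pc = R·M3+t = (-0.03154, +0.15223, +1.16604); u = 619.8·(-0.03154)/1.16604 + 337.7 = 320.9376, v = 842.0·(+0.15223)/1.16604 + 245.7 = 355.6226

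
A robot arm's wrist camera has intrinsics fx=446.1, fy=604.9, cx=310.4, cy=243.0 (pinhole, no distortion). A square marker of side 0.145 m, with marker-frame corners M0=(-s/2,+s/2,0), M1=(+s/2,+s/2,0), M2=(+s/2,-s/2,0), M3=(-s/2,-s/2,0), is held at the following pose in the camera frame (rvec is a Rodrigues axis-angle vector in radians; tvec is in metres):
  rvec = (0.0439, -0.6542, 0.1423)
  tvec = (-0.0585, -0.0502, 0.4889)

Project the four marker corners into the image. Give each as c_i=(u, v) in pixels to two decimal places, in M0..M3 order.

c0=(184.01, 260.65) c1=(300.18, 277.16) c2=(317.86, 114.43) c3=(205.36, 65.64)

Intrinsics K: fx=446.1, fy=604.9, cx=310.4, cy=243.0
Marker side s = 0.145 m; corners in marker frame (Z=0):
  M0 = (-0.0725, +0.0725, 0)
  M1 = (+0.0725, +0.0725, 0)
  M2 = (+0.0725, -0.0725, 0)
  M3 = (-0.0725, -0.0725, 0)
rvec = (0.0439, -0.6542, 0.1423), |rvec| = θ = 0.67094 rad = 38.442°
Rodrigues: sinθ=0.62172, 1−cosθ=0.21676; R = I + sinθ·[k]× + (1−cosθ)·[k]×²:
    [+0.78417 -0.14569 -0.60320]
    [+0.11803 +0.98932 -0.08551]
    [+0.60922 -0.00415 +0.79299]
t = (-0.0585, -0.0502, 0.4889) m
M0: Pc = R·M0+t = (-0.12591, +0.01297, +0.44443); u = 446.1·(-0.12591)/0.44443 + 310.4 = 184.0124, v = 604.9·(+0.01297)/0.44443 + 243.0 = 260.6509
M1: Pc = R·M1+t = (-0.01221, +0.03008, +0.53277); u = 446.1·(-0.01221)/0.53277 + 310.4 = 300.1760, v = 604.9·(+0.03008)/0.53277 + 243.0 = 277.1562
M2: Pc = R·M2+t = (+0.00891, -0.11337, +0.53337); u = 446.1·(+0.00891)/0.53337 + 310.4 = 317.8562, v = 604.9·(-0.11337)/0.53337 + 243.0 = 114.4275
M3: Pc = R·M3+t = (-0.10479, -0.13048, +0.44503); u = 446.1·(-0.10479)/0.44503 + 310.4 = 205.3589, v = 604.9·(-0.13048)/0.44503 + 243.0 = 65.6437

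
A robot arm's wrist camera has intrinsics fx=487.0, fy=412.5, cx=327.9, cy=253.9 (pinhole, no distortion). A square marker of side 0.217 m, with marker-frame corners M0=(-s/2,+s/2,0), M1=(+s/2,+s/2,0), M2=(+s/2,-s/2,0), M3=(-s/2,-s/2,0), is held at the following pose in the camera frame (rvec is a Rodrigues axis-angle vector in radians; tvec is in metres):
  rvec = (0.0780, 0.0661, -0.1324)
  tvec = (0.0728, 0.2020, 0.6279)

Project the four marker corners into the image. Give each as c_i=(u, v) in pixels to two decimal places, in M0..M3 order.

c0=(312.81, 461.09) c1=(478.84, 447.76) c2=(459.57, 308.31) c3=(289.81, 325.40)

Intrinsics K: fx=487.0, fy=412.5, cx=327.9, cy=253.9
Marker side s = 0.217 m; corners in marker frame (Z=0):
  M0 = (-0.1085, +0.1085, 0)
  M1 = (+0.1085, +0.1085, 0)
  M2 = (+0.1085, -0.1085, 0)
  M3 = (-0.1085, -0.1085, 0)
rvec = (0.0780, 0.0661, -0.1324), |rvec| = θ = 0.16728 rad = 9.585°
Rodrigues: sinθ=0.16650, 1−cosθ=0.01396; R = I + sinθ·[k]× + (1−cosθ)·[k]×²:
    [+0.98908 +0.13436 +0.06064]
    [-0.12921 +0.98822 -0.08200]
    [-0.07094 +0.07327 +0.99479]
t = (0.0728, 0.2020, 0.6279) m
M0: Pc = R·M0+t = (-0.01994, +0.32324, +0.64355); u = 487.0·(-0.01994)/0.64355 + 327.9 = 312.8127, v = 412.5·(+0.32324)/0.64355 + 253.9 = 461.0908
M1: Pc = R·M1+t = (+0.19469, +0.29520, +0.62815); u = 487.0·(+0.19469)/0.62815 + 327.9 = 478.8429, v = 412.5·(+0.29520)/0.62815 + 253.9 = 447.7558
M2: Pc = R·M2+t = (+0.16554, +0.08076, +0.61225); u = 487.0·(+0.16554)/0.61225 + 327.9 = 459.5721, v = 412.5·(+0.08076)/0.61225 + 253.9 = 308.3104
M3: Pc = R·M3+t = (-0.04909, +0.10880, +0.62765); u = 487.0·(-0.04909)/0.62765 + 327.9 = 289.8086, v = 412.5·(+0.10880)/0.62765 + 253.9 = 325.4035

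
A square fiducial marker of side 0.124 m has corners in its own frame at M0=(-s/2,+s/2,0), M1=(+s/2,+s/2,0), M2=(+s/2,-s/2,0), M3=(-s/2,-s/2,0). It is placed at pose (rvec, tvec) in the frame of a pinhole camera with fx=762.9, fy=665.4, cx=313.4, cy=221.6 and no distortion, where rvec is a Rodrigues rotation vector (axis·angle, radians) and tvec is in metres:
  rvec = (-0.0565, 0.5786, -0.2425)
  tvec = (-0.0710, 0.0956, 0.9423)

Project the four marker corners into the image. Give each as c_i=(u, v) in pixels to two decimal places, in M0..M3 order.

Intrinsics K: fx=762.9, fy=665.4, cx=313.4, cy=221.6
Marker side s = 0.124 m; corners in marker frame (Z=0):
  M0 = (-0.0620, +0.0620, 0)
  M1 = (+0.0620, +0.0620, 0)
  M2 = (+0.0620, -0.0620, 0)
  M3 = (-0.0620, -0.0620, 0)
rvec = (-0.0565, 0.5786, -0.2425), |rvec| = θ = 0.62990 rad = 36.091°
Rodrigues: sinθ=0.58907, 1−cosθ=0.19191; R = I + sinθ·[k]× + (1−cosθ)·[k]×²:
    [+0.80963 +0.21097 +0.54772]
    [-0.24259 +0.97001 -0.01503]
    [-0.53446 -0.12070 +0.83653]
t = (-0.0710, 0.0956, 0.9423) m
M0: Pc = R·M0+t = (-0.10812, +0.17078, +0.96795); u = 762.9·(-0.10812)/0.96795 + 313.4 = 228.1867, v = 665.4·(+0.17078)/0.96795 + 221.6 = 339.0003
M1: Pc = R·M1+t = (-0.00772, +0.14070, +0.90168); u = 762.9·(-0.00772)/0.90168 + 313.4 = 306.8656, v = 665.4·(+0.14070)/0.90168 + 221.6 = 325.4305
M2: Pc = R·M2+t = (-0.03388, +0.02042, +0.91665); u = 762.9·(-0.03388)/0.91665 + 313.4 = 285.2002, v = 665.4·(+0.02042)/0.91665 + 221.6 = 236.4220
M3: Pc = R·M3+t = (-0.13428, +0.05050, +0.98292); u = 762.9·(-0.13428)/0.98292 + 313.4 = 209.1801, v = 665.4·(+0.05050)/0.98292 + 221.6 = 255.7865

c0=(228.19, 339.00) c1=(306.87, 325.43) c2=(285.20, 236.42) c3=(209.18, 255.79)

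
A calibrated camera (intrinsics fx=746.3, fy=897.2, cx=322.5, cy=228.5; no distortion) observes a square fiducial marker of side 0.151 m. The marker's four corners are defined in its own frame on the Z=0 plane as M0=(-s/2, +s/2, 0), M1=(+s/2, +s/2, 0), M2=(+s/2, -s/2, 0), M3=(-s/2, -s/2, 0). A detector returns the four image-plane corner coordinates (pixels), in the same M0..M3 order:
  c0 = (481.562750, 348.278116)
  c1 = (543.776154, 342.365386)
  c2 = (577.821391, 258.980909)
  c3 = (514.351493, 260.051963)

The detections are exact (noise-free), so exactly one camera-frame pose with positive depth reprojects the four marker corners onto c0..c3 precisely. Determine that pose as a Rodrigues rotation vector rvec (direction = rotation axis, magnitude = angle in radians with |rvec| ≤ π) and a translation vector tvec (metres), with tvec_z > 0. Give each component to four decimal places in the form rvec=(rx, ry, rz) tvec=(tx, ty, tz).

rvec=(0.5237, -0.5127, 0.1490) tvec=(0.3611, 0.1086, 1.2994)

Intrinsics K: fx=746.3, fy=897.2, cx=322.5, cy=228.5
Marker side s = 0.151 m; corners in marker frame (Z=0):
  M0 = (-0.0755, +0.0755, 0)
  M1 = (+0.0755, +0.0755, 0)
  M2 = (+0.0755, -0.0755, 0)
  M3 = (-0.0755, -0.0755, 0)
Detected image corners:
  c0 = (481.562750, 348.278116) px
  c1 = (543.776154, 342.365386) px
  c2 = (577.821391, 258.980909) px
  c3 = (514.351493, 260.051963) px
Planar DLT: solve 8×8 A·h = b for H (H[2,2]=1):
  H  [+621.17502 -42.25781 +529.87015]
  H  [+93.63977 +670.13216 +303.46431]
  H  [+0.38746 +0.33845 +1.00000]
B = K⁻¹H; ‖b₁‖=0.769582, ‖b₂‖=0.769582; λ = 2/(‖b₁‖+‖b₂‖) = 1.299406, sign → tz>0 ⇒ λ=+1.299406
r₁ = λ·B[:,0] = (+0.86398,+0.00739,+0.50346); r₂ = λ·B[:,1] = (-0.26362,+0.85854,+0.43979)
r₃ = r₁×r₂ = (-0.42899,-0.51269,+0.74372); SVD([r₁ r₂ r₃]) → R = UVᵀ:
  R  [+0.86398 -0.26362 -0.42899]
  R  [+0.00739 +0.85854 -0.51269]
  R  [+0.50346 +0.43979 +0.74372]
t = (+0.36106, +0.10857, +1.29941) m
tr R = 2.466240; θ = arccos((tr R − 1)/2) = 0.747898 rad = 42.851°
axis k = ((R−Rᵀ)₃₂, (R−Rᵀ)₁₃, (R−Rᵀ)₂₁) / (2 sinθ) = (+0.700249, -0.685531, +0.199248)
rvec = θ·k = (+0.523714, -0.512707, +0.149017)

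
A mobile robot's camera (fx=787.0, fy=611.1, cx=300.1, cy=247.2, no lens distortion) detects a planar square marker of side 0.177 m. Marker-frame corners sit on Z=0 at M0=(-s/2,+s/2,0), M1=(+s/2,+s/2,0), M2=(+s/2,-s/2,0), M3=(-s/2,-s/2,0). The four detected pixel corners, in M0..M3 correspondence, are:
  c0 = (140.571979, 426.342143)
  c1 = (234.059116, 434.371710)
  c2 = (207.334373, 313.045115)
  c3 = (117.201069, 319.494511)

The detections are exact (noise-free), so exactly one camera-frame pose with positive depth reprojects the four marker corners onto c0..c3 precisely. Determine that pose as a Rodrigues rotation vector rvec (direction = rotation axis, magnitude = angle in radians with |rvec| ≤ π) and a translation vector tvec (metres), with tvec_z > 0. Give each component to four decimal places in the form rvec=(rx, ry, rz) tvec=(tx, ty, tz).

rvec=(0.0535, 0.7386, -0.1666) tvec=(-0.1532, 0.1939, 0.9400)

Intrinsics K: fx=787.0, fy=611.1, cx=300.1, cy=247.2
Marker side s = 0.177 m; corners in marker frame (Z=0):
  M0 = (-0.0885, +0.0885, 0)
  M1 = (+0.0885, +0.0885, 0)
  M2 = (+0.0885, -0.0885, 0)
  M3 = (-0.0885, -0.0885, 0)
Detected image corners:
  c0 = (140.571979, 426.342143) px
  c1 = (234.059116, 434.371710) px
  c2 = (207.334373, 313.045115) px
  c3 = (117.201069, 319.494511) px
Planar DLT: solve 8×8 A·h = b for H (H[2,2]=1):
  H  [+393.37779 +139.02639 +171.86704]
  H  [-263.21829 +637.93756 +373.23384]
  H  [-0.71694 -0.01079 +1.00000]
B = K⁻¹H; ‖b₁‖=1.063807, ‖b₂‖=1.063807; λ = 2/(‖b₁‖+‖b₂‖) = 0.940020, sign → tz>0 ⇒ λ=+0.940020
r₁ = λ·B[:,0] = (+0.72685,-0.13227,-0.67394); r₂ = λ·B[:,1] = (+0.16992,+0.98540,-0.01014)
r₃ = r₁×r₂ = (+0.66544,-0.10715,+0.73872); SVD([r₁ r₂ r₃]) → R = UVᵀ:
  R  [+0.72685 +0.16992 +0.66544]
  R  [-0.13227 +0.98540 -0.10715]
  R  [-0.67394 -0.01014 +0.73872]
t = (-0.15317, +0.19387, +0.94002) m
tr R = 2.450975; θ = arccos((tr R − 1)/2) = 0.759054 rad = 43.491°
axis k = ((R−Rᵀ)₃₂, (R−Rᵀ)₁₃, (R−Rᵀ)₂₁) / (2 sinθ) = (+0.070475, +0.973053, -0.219547)
rvec = θ·k = (+0.053494, +0.738600, -0.166648)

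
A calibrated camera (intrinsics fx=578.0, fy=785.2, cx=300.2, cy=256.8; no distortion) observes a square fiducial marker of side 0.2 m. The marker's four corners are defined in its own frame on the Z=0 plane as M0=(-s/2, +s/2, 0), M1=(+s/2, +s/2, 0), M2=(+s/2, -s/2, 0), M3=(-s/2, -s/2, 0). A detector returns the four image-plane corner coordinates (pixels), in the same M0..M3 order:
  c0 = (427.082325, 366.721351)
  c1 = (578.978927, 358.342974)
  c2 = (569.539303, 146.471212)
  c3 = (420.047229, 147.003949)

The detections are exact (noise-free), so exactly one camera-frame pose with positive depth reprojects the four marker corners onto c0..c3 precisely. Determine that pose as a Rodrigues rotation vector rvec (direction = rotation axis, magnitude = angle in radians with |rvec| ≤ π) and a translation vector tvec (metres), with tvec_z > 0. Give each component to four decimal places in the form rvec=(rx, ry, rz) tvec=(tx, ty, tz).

Intrinsics K: fx=578.0, fy=785.2, cx=300.2, cy=256.8
Marker side s = 0.2 m; corners in marker frame (Z=0):
  M0 = (-0.1000, +0.1000, 0)
  M1 = (+0.1000, +0.1000, 0)
  M2 = (+0.1000, -0.1000, 0)
  M3 = (-0.1000, -0.1000, 0)
Detected image corners:
  c0 = (427.082325, 366.721351) px
  c1 = (578.978927, 358.342974) px
  c2 = (569.539303, 146.471212) px
  c3 = (420.047229, 147.003949) px
Planar DLT: solve 8×8 A·h = b for H (H[2,2]=1):
  H  [+843.18932 -3.41620 +500.23079]
  H  [+23.71561 +1055.80028 +253.62784]
  H  [+0.17993 -0.08962 +1.00000]
B = K⁻¹H; ‖b₁‖=1.377454, ‖b₂‖=1.377454; λ = 2/(‖b₁‖+‖b₂‖) = 0.725977, sign → tz>0 ⇒ λ=+0.725977
r₁ = λ·B[:,0] = (+0.99121,-0.02080,+0.13063); r₂ = λ·B[:,1] = (+0.02950,+0.99745,-0.06506)
r₃ = r₁×r₂ = (-0.12894,+0.06834,+0.98929); SVD([r₁ r₂ r₃]) → R = UVᵀ:
  R  [+0.99121 +0.02950 -0.12894]
  R  [-0.02080 +0.99745 +0.06834]
  R  [+0.13063 -0.06506 +0.98929]
t = (+0.25124, -0.00293, +0.72598) m
tr R = 2.977953; θ = arccos((tr R − 1)/2) = 0.148619 rad = 8.515°
axis k = ((R−Rᵀ)₃₂, (R−Rᵀ)₁₃, (R−Rᵀ)₂₁) / (2 sinθ) = (-0.450461, -0.876494, -0.169832)
rvec = θ·k = (-0.066947, -0.130264, -0.025240)

rvec=(-0.0669, -0.1303, -0.0252) tvec=(0.2512, -0.0029, 0.7260)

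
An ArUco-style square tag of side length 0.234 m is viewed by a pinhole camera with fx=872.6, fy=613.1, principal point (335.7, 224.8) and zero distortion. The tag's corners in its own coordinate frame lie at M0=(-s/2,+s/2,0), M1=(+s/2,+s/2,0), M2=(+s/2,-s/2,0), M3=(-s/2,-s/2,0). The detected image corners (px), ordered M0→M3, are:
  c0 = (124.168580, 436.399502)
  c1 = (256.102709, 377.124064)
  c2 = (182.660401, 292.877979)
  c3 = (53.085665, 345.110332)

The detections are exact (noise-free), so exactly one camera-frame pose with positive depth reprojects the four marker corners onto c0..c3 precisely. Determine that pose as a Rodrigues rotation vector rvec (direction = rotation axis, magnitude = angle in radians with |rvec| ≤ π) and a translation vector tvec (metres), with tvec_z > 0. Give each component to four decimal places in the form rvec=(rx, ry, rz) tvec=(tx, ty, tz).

rvec=(-0.3633, -0.2239, -0.5552) tvec=(-0.2885, 0.3095, 1.3918)

Intrinsics K: fx=872.6, fy=613.1, cx=335.7, cy=224.8
Marker side s = 0.234 m; corners in marker frame (Z=0):
  M0 = (-0.1170, +0.1170, 0)
  M1 = (+0.1170, +0.1170, 0)
  M2 = (+0.1170, -0.1170, 0)
  M3 = (-0.1170, -0.1170, 0)
Detected image corners:
  c0 = (124.168580, 436.399502) px
  c1 = (256.102709, 377.124064) px
  c2 = (182.660401, 292.877979) px
  c3 = (53.085665, 345.110332) px
Planar DLT: solve 8×8 A·h = b for H (H[2,2]=1):
  H  [+592.16960 +278.54956 +154.83426]
  H  [-158.96646 +303.07688 +361.15505]
  H  [+0.21757 -0.19735 +1.00000]
B = K⁻¹H; ‖b₁‖=0.718493, ‖b₂‖=0.718493; λ = 2/(‖b₁‖+‖b₂‖) = 1.391803, sign → tz>0 ⇒ λ=+1.391803
r₁ = λ·B[:,0] = (+0.82802,-0.47190,+0.30281); r₂ = λ·B[:,1] = (+0.54996,+0.78873,-0.27468)
r₃ = r₁×r₂ = (-0.10922,+0.39397,+0.91261); SVD([r₁ r₂ r₃]) → R = UVᵀ:
  R  [+0.82802 +0.54996 -0.10922]
  R  [-0.47190 +0.78873 +0.39397]
  R  [+0.30281 -0.27468 +0.91261]
t = (-0.28848, +0.30954, +1.39180) m
tr R = 2.529360; θ = arccos((tr R − 1)/2) = 0.700252 rad = 40.121°
axis k = ((R−Rᵀ)₃₂, (R−Rᵀ)₁₃, (R−Rᵀ)₂₁) / (2 sinθ) = (-0.518808, -0.319694, -0.792865)
rvec = θ·k = (-0.363296, -0.223866, -0.555205)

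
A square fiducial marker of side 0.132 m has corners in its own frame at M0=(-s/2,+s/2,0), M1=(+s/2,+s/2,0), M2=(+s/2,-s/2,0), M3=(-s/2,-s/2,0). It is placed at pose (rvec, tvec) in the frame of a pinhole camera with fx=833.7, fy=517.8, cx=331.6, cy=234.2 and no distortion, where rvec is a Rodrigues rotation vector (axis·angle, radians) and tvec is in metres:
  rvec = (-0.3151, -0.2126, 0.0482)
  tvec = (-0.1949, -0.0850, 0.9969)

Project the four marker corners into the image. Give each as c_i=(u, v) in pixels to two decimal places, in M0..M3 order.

Intrinsics K: fx=833.7, fy=517.8, cx=331.6, cy=234.2
Marker side s = 0.132 m; corners in marker frame (Z=0):
  M0 = (-0.0660, +0.0660, 0)
  M1 = (+0.0660, +0.0660, 0)
  M2 = (+0.0660, -0.0660, 0)
  M3 = (-0.0660, -0.0660, 0)
rvec = (-0.3151, -0.2126, 0.0482), |rvec| = θ = 0.38316 rad = 21.953°
Rodrigues: sinθ=0.37385, 1−cosθ=0.07251; R = I + sinθ·[k]× + (1−cosθ)·[k]×²:
    [+0.97653 -0.01394 -0.21494]
    [+0.08012 +0.94981 +0.30239]
    [+0.19993 -0.31251 +0.92864]
t = (-0.1949, -0.0850, 0.9969) m
M0: Pc = R·M0+t = (-0.26027, -0.02760, +0.96308); u = 833.7·(-0.26027)/0.96308 + 331.6 = 106.2935, v = 517.8·(-0.02760)/0.96308 + 234.2 = 219.3608
M1: Pc = R·M1+t = (-0.13137, -0.01702, +0.98947); u = 833.7·(-0.13137)/0.98947 + 331.6 = 220.9119, v = 517.8·(-0.01702)/0.98947 + 234.2 = 225.2908
M2: Pc = R·M2+t = (-0.12953, -0.14240, +1.03072); u = 833.7·(-0.12953)/1.03072 + 331.6 = 226.8303, v = 517.8·(-0.14240)/1.03072 + 234.2 = 162.6630
M3: Pc = R·M3+t = (-0.25843, -0.15298, +1.00433); u = 833.7·(-0.25843)/1.00433 + 331.6 = 117.0752, v = 517.8·(-0.15298)/1.00433 + 234.2 = 155.3309

c0=(106.29, 219.36) c1=(220.91, 225.29) c2=(226.83, 162.66) c3=(117.08, 155.33)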